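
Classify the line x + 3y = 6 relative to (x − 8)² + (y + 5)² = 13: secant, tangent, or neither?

neither

d² = (1·8 + 3·(−5) − (6))²/10 = 169/10; r² = 13.
Since d² > r², the line lies outside the circle.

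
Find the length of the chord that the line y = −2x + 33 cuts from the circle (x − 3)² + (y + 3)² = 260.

8√5

The distance from (3, −3) to the line is 30/√5, and r² = 260.
Half the chord is √(r² − d²) = √(80), so the full chord is 8√5.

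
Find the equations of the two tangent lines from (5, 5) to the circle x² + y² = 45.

2x + y = 15 and x + 2y = 15

Write the tangent as mx − y + (5 − m·(5)) = 0 and set its distance from the centre to 3√5:
[m·(−5) − (−5)]² = 45(m² + 1)
2m² + 5m + 2 = 0, so m = −2 or m = −1/2.
Through (5, 5) these give 2x + y = 15 and x + 2y = 15.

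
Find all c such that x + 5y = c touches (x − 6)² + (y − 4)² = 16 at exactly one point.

c = 26 ± 4√26

Tangency holds when the distance from the centre (6, 4) to the line equals the radius 4:
|1·6 + 5·4 − c| / √26 = 4
|c − (26)| = 4√26.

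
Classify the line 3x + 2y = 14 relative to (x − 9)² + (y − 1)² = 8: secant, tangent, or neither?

neither

Substituting the line into the circle gives 13x² − 144x + 436 = 0.
Δ = 20736 − 22672 = −1936.
No real roots: the line does not meet the circle.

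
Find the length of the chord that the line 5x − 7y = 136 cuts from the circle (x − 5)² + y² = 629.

Express y = (−136 + 5x)/7 and substitute into the circle:
74x² − 1850x − 11100 = 0  ⟹  x² − 25x − 150 = 0
x = 30 or x = −5, giving (30, 2) and (−5, −23).
Chord length = distance between (30, 2) and (−5, −23) = √1850 = 5√74.

5√74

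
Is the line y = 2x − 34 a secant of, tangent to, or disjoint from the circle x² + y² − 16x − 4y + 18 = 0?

disjoint

d² = (2·8 − 1·2 − (34))²/5 = 80; r² = 50.
Since d² > r², the line lies outside the circle.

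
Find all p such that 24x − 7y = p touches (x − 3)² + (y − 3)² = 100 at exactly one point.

p = −199 or p = 301

Tangency holds when the distance from the centre (3, 3) to the line equals the radius 10:
|24·3 − 7·3 − p| / √625 = 10
|p − (51)| = 10·25, so p = 301 or p = −199.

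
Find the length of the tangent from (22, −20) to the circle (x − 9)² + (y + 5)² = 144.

The centre is (9, −5) and r = 12. The square of the distance from P to the centre is 169 + 225 = 394.
The tangent meets the radius at right angles, so tangent² = |PO|² − r² = 394 − 144 = 250.

5√10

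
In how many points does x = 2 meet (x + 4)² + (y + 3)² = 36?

Centre (−4, −3), r² = 36. Distance² from centre to line = (−6)² = 36.
Since d² = r², the line is tangent.

1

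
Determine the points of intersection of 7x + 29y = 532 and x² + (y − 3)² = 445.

(−11, 21) and (18, 14)

Substitute y = (532 − 7x)/29:
890x² − 6230x − 176220 = 0  ⟹  x² − 7x − 198 = 0
x = 18 or x = −11, giving (18, 14) and (−11, 21).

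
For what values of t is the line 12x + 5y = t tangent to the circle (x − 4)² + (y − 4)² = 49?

For a tangent, require d(centre, line) = r = 7.
|12·4 + 5·4 − t| / √169 = 7
|t − (68)| = 7·13, so t = 159 or t = −23.

t = −23 or t = 159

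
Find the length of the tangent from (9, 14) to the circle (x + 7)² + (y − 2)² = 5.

Centre (−7, 2), r² = 5. |PO|² = (16)² + (12)² = 400.
The tangent meets the radius at right angles, so tangent² = |PO|² − r² = 400 − 5 = 395.

√395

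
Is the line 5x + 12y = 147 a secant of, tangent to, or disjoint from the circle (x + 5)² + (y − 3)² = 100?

disjoint

Substituting the line into the circle gives 169x² + 330x + 1521 = 0.
Discriminant = (330)² − 4·169·(1521) = −919296 < 0.
No real roots: the line does not meet the circle.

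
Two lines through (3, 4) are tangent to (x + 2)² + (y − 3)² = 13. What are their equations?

3x − 2y = 1 and 2x + 3y = 18

A line y − (4) = m(x − (3)) is tangent when its distance from (−2, 3) is √13:
[m·(−5) − (−1)]² = 13(m² + 1)
6m² − 5m − 6 = 0, so m = 3/2 or m = −2/3.
With m = 3/2: 3x − 2y = 1. With m = −2/3: 2x + 3y = 18.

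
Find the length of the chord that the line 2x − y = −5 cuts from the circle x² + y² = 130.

Express y = 2x + 5 and substitute into the circle:
5x² + 20x − 105 = 0  ⟹  x² + 4x − 21 = 0
x = 3 or x = −7, giving (3, 11) and (−7, −9).
|(3, 11) − (−7, −9)| = √((10)² + (20)²) = 10√5.

10√5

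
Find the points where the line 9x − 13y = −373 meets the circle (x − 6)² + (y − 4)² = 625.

From the line, y = (373 + 9x)/13. Substituting:
250x² + 3750x + 3500 = 0  ⟹  x² + 15x + 14 = 0
x = −1 or x = −14, giving (−1, 28) and (−14, 19).

(−14, 19) and (−1, 28)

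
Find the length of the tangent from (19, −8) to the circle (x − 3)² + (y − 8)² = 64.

With centre O = (3, 8), |OP|² = 512 and r² = 64.
By the tangent–radius right angle, tangent length = √(|PO|² − r²) = √448 = 8√7.

8√7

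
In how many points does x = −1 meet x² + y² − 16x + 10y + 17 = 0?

0

Substituting the line into the circle gives y² + 10y + 34 = 0.
Δ = 100 − 136 = −36.
No real roots: the line does not meet the circle.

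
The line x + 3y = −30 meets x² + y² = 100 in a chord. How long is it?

Centre (0, 0), r² = 100. Perpendicular distance d from centre to line = |30| / √10 = 30/√10.
Chord = 2√(r² − d²) = 2·√(10) = 2√10.

2√10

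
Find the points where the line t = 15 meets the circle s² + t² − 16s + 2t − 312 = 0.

(−3, 15) and (19, 15)

Substitute t = 15:
s² − 16s − 57 = 0
s = 19 or s = −3, giving (19, 15) and (−3, 15).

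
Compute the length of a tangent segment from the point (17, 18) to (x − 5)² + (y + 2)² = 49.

The centre is (5, −2) and r = 7. The square of the distance from P to the centre is 144 + 400 = 544.
By the tangent–radius right angle, tangent length = √(|PO|² − r²) = √495 = 3√55.

3√55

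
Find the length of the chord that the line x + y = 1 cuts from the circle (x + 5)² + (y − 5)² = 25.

The distance from (−5, 5) to the line is 1/√2, and r² = 25.
Half the chord is √(r² − d²) = √(49/2), so the full chord is 7√2.

7√2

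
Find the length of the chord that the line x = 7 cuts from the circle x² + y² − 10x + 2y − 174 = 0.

28

The line gives x = 7. Substituting into the circle:
y² + 2y − 195 = 0
y = 13 or y = −15, giving (7, 13) and (7, −15).
Chord length = distance between (7, 13) and (7, −15) = √784 = 28.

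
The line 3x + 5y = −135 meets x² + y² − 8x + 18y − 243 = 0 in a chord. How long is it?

2√34

Centre (4, −9), r² = 340. Perpendicular distance d from centre to line = |102| / √34 = 102/√34.
Chord = 2√(r² − d²) = 2·√(34) = 2√34.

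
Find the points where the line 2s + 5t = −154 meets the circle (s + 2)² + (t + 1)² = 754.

(−17, −24) and (−7, −28)

From the line, t = (−154 − 2s)/5. Substituting:
29s² + 696s + 3451 = 0  ⟹  s² + 24s + 119 = 0
s = −7 or s = −17, giving (−7, −28) and (−17, −24).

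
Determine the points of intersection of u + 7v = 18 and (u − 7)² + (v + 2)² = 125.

(−3, 3) and (18, 0)

From the line, v = (18 − u)/7. Substituting:
50u² − 750u − 2700 = 0  ⟹  u² − 15u − 54 = 0
u = 18 or u = −3, giving (18, 0) and (−3, 3).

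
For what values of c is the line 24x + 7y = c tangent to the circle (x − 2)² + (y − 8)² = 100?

c = −146 or c = 354

Tangency holds when the distance from the centre (2, 8) to the line equals the radius 10:
|24·2 + 7·8 − c| / √625 = 10
|c − (104)| = 10·25, so c = 354 or c = −146.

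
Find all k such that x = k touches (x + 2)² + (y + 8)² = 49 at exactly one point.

The line touches the circle iff its distance from (−2, −8) is 7:
|1·(−2) + 0·(−8) − k| / √1 = 7
|k − (−2)| = 7, so k = 5 or k = −9.

k = −9 or k = 5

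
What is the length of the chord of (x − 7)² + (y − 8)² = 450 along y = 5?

From the line, y = 5. Substituting:
x² − 14x − 392 = 0
x = 28 or x = −14, giving (28, 5) and (−14, 5).
Chord length = distance between (28, 5) and (−14, 5) = √1764 = 42.

42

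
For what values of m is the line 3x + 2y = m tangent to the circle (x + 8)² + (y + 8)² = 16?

m = −40 ± 4√13

For a tangent, require d(centre, line) = r = 4.
|3·(−8) + 2·(−8) − m| / √13 = 4
|m − (−40)| = 4√13.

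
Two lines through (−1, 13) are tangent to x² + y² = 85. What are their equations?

Let a tangent through (−1, 13) have slope m. Its distance from (0, 0) must equal √85:
[m·(1) − (−13)]² = 85(m² + 1)
42m² − 13m − 42 = 0, so m = 7/6 or m = −6/7.
Through (−1, 13) these give 7x − 6y = −85 and 6x + 7y = 85.

7x − 6y = −85 and 6x + 7y = 85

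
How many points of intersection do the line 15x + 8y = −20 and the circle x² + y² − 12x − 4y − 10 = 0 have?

Substituting the line into the circle gives 289x² + 312x + 400 = 0.
Discriminant = (312)² − 4·289·(400) = −365056 < 0.
No real roots: the line does not meet the circle.

0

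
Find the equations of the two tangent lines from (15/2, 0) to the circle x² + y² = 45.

Write the tangent as mx − y + (0 − m·(15/2)) = 0 and set its distance from the centre to 3√5:
(−15/2m − (0))² = 45(m² + 1)
m² − 4 = 0, so m = 2 or m = −2.
Through (15/2, 0) these give 2x − y = 15 and 2x + y = 15.

2x − y = 15 and 2x + y = 15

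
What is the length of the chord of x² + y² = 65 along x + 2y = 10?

The distance from (0, 0) to the line is 10/√5, and r² = 65.
Half the chord is √(r² − d²) = √(45), so the full chord is 6√5.

6√5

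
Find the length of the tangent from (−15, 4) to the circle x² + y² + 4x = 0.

√181

With centre O = (−2, 0), |OP|² = 185 and r² = 4.
By the tangent–radius right angle, tangent length = √(|PO|² − r²) = √181.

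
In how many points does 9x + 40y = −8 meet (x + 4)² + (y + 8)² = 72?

0

Substituting the line into the circle gives 1681x² + 7184x + 7744 = 0.
Δ = 51609856 − 52070656 = −460800.
No real roots: the line does not meet the circle.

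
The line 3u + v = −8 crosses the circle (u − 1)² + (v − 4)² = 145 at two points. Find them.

(−7, 13) and (0, −8)

From the line, v = −3u − 8. Substituting:
10u² + 70u = 0  ⟹  u² + 7u = 0
u = 0 or u = −7, giving (0, −8) and (−7, 13).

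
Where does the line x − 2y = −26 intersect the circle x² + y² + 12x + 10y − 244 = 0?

Substitute y = (26 + x)/2:
5x² + 120x + 220 = 0  ⟹  x² + 24x + 44 = 0
x = −2 or x = −22, giving (−2, 12) and (−22, 2).

(−22, 2) and (−2, 12)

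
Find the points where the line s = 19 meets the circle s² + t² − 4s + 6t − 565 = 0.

(19, −20) and (19, 14)

The line gives s = 19. Substituting into the circle:
t² + 6t − 280 = 0
t = 14 or t = −20, giving (19, 14) and (19, −20).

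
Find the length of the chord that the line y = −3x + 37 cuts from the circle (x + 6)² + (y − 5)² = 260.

2√10

From the line, y = −3x + 37. Substituting:
10x² − 180x + 800 = 0  ⟹  x² − 18x + 80 = 0
x = 10 or x = 8, giving (10, 7) and (8, 13).
Chord length = distance between (10, 7) and (8, 13) = √40 = 2√10.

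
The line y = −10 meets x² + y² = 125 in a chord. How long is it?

Express y = −10 and substitute into the circle:
x² − 25 = 0
x = 5 or x = −5, giving (5, −10) and (−5, −10).
|(5, −10) − (−5, −10)| = √((10)² + (0)²) = 10.

10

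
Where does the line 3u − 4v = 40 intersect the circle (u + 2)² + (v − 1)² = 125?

Substitute v = (−40 + 3u)/4:
25u² − 200u = 0  ⟹  u² − 8u = 0
u = 8 or u = 0, giving (8, −4) and (0, −10).

(0, −10) and (8, −4)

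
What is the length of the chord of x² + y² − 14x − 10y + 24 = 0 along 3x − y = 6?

4√10

From the line, y = 3x − 6. Substituting:
10x² − 80x + 120 = 0  ⟹  x² − 8x + 12 = 0
x = 6 or x = 2, giving (6, 12) and (2, 0).
Chord length = distance between (6, 12) and (2, 0) = √160 = 4√10.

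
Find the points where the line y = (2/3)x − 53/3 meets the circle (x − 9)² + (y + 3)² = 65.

Express y = (−53 + 2x)/3 and substitute into the circle:
13x² − 338x + 2080 = 0  ⟹  x² − 26x + 160 = 0
x = 16 or x = 10, giving (16, −7) and (10, −11).

(10, −11) and (16, −7)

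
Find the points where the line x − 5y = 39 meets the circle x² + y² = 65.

Substitute y = (−39 + x)/5:
26x² − 78x − 104 = 0  ⟹  x² − 3x − 4 = 0
x = 4 or x = −1, giving (4, −7) and (−1, −8).

(−1, −8) and (4, −7)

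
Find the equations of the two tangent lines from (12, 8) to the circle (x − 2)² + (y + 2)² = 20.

A line y − (8) = m(x − (12)) is tangent when its distance from (2, −2) is 2√5:
(−10m − (−10))² = 20(m² + 1)
2m² − 5m + 2 = 0, so m = 1/2 or m = 2.
With m = 1/2: x − 2y = −4. With m = 2: 2x − y = 16.

x − 2y = −4 and 2x − y = 16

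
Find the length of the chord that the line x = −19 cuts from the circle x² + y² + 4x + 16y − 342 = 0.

22

The line gives x = −19. Substituting into the circle:
y² + 16y − 57 = 0
y = 3 or y = −19, giving (−19, 3) and (−19, −19).
Chord length = distance between (−19, 3) and (−19, −19) = √484 = 22.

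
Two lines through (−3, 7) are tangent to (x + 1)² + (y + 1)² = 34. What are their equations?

Write the tangent as mx − y + (7 − m·(−3)) = 0 and set its distance from the centre to √34:
[m·(2) − (−8)]² = 34(m² + 1)
15m² − 16m − 15 = 0, so m = 5/3 or m = −3/5.
With m = 5/3: 5x − 3y = −36. With m = −3/5: 3x + 5y = 26.

5x − 3y = −36 and 3x + 5y = 26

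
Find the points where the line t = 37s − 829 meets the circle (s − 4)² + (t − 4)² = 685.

From the line, t = 37s − 829. Substituting:
1370s² − 61650s + 693220 = 0  ⟹  s² − 45s + 506 = 0
s = 23 or s = 22, giving (23, 22) and (22, −15).

(22, −15) and (23, 22)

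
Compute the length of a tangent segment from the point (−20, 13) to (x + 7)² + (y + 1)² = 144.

√221

With centre O = (−7, −1), |OP|² = 365 and r² = 144.
Power of the point: PT² = |PO|² − r² = 221, so PT = √221.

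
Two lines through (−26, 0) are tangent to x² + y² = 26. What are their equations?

A line y − (0) = m(x − (−26)) is tangent when its distance from (0, 0) is √26:
(26m − (0))² = 26(m² + 1)
25m² − 1 = 0, so m = −1/5 or m = 1/5.
With m = −1/5: x + 5y = −26. With m = 1/5: x − 5y = −26.

x + 5y = −26 and x − 5y = −26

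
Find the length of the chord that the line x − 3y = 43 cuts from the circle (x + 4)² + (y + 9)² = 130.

Substitute y = (−43 + x)/3:
10x² + 40x − 770 = 0  ⟹  x² + 4x − 77 = 0
x = 7 or x = −11, giving (7, −12) and (−11, −18).
Chord length = distance between (7, −12) and (−11, −18) = √360 = 6√10.

6√10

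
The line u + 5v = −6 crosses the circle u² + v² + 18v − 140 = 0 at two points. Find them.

Express v = (−6 − u)/5 and substitute into the circle:
26u² − 78u − 4004 = 0  ⟹  u² − 3u − 154 = 0
u = 14 or u = −11, giving (14, −4) and (−11, 1).

(−11, 1) and (14, −4)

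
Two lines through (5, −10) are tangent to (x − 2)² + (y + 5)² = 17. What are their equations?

Let a tangent through (5, −10) have slope m. Its distance from (2, −5) must equal √17:
(−3m − (5))² = 17(m² + 1)
4m² − 15m − 4 = 0, so m = −1/4 or m = 4.
Through (5, −10) these give x + 4y = −35 and 4x − y = 30.

x + 4y = −35 and 4x − y = 30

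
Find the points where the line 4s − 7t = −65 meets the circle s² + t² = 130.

(−11, 3) and (3, 11)

From the line, t = (65 + 4s)/7. Substituting:
65s² + 520s − 2145 = 0  ⟹  s² + 8s − 33 = 0
s = 3 or s = −11, giving (3, 11) and (−11, 3).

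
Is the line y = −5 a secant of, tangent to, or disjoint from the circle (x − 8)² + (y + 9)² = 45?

secant

Substituting the line into the circle gives x² − 16x + 35 = 0.
Discriminant = (−16)² − 4·1·(35) = 116 > 0.
Two real roots: the line is a secant.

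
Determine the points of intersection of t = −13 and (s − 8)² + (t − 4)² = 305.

(4, −13) and (12, −13)

From the line, t = −13. Substituting:
s² − 16s + 48 = 0
s = 12 or s = 4, giving (12, −13) and (4, −13).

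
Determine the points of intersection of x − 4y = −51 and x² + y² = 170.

(−7, 11) and (1, 13)

Express y = (51 + x)/4 and substitute into the circle:
17x² + 102x − 119 = 0  ⟹  x² + 6x − 7 = 0
x = 1 or x = −7, giving (1, 13) and (−7, 11).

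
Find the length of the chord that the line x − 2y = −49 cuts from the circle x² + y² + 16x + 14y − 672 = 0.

Express y = (49 + x)/2 and substitute into the circle:
5x² + 190x + 1085 = 0  ⟹  x² + 38x + 217 = 0
x = −7 or x = −31, giving (−7, 21) and (−31, 9).
|(−7, 21) − (−31, 9)| = √((24)² + (12)²) = 12√5.

12√5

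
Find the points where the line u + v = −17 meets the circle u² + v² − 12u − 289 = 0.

Express v = −u − 17 and substitute into the circle:
2u² + 22u = 0  ⟹  u² + 11u = 0
u = 0 or u = −11, giving (0, −17) and (−11, −6).

(−11, −6) and (0, −17)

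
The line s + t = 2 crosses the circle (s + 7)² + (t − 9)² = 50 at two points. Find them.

(−12, 14) and (−2, 4)

Express t = −s + 2 and substitute into the circle:
2s² + 28s + 48 = 0  ⟹  s² + 14s + 24 = 0
s = −2 or s = −12, giving (−2, 4) and (−12, 14).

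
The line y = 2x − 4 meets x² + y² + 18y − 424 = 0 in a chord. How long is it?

Substitute y = 2x − 4:
5x² + 20x − 480 = 0  ⟹  x² + 4x − 96 = 0
x = 8 or x = −12, giving (8, 12) and (−12, −28).
Chord length = distance between (8, 12) and (−12, −28) = √2000 = 20√5.

20√5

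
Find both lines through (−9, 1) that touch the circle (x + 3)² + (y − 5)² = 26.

Write the tangent as mx − y + (1 − m·(−9)) = 0 and set its distance from the centre to √26:
[m·(6) − (4)]² = 26(m² + 1)
5m² − 24m − 5 = 0, so m = −1/5 or m = 5.
With m = −1/5: x + 5y = −4. With m = 5: 5x − y = −46.

x + 5y = −4 and 5x − y = −46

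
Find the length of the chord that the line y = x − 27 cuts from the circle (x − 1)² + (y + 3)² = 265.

Substitute y = x − 27:
2x² − 50x + 312 = 0  ⟹  x² − 25x + 156 = 0
x = 13 or x = 12, giving (13, −14) and (12, −15).
Chord length = distance between (13, −14) and (12, −15) = √2 = √2.

√2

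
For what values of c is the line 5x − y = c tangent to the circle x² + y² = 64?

The line touches the circle iff its distance from (0, 0) is 8:
|5·0 − 1·0 − c| / √26 = 8
|c| = 8√26.

c = ±8√26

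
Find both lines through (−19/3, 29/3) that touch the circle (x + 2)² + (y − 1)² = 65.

7x − 4y = −83 and x + 8y = 71

Write the tangent as mx − y + (29/3 − m·(−19/3)) = 0 and set its distance from the centre to √65:
[m·(13/3) − (−26/3)]² = 65(m² + 1)
32m² − 52m − 7 = 0, so m = 7/4 or m = −1/8.
Through (−19/3, 29/3) these give 7x − 4y = −83 and x + 8y = 71.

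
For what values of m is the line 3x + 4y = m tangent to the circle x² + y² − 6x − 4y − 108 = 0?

For a tangent, require d(centre, line) = r = 11.
|3·3 + 4·2 − m| / √25 = 11
|m − (17)| = 11·5, so m = 72 or m = −38.

m = −38 or m = 72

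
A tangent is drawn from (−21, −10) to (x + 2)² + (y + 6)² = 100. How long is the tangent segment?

The centre is (−2, −6) and r = 10. The square of the distance from P to the centre is 361 + 16 = 377.
Power of the point: PT² = |PO|² − r² = 277, so PT = √277.

√277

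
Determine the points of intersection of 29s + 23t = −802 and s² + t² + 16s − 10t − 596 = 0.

(−34, 8) and (−11, −21)

Express t = (−802 − 29s)/23 and substitute into the circle:
1370s² + 61650s + 512380 = 0  ⟹  s² + 45s + 374 = 0
s = −11 or s = −34, giving (−11, −21) and (−34, 8).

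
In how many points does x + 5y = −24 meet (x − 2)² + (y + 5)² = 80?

2

Substituting the line into the circle gives 26x² − 102x − 1899 = 0.
Discriminant = (−102)² − 4·26·(−1899) = 207900 > 0.
Two real roots: the line is a secant.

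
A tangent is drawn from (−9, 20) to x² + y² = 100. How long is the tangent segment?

√381

Centre (0, 0), r² = 100. |PO|² = (−9)² + (20)² = 481.
Power of the point: PT² = |PO|² − r² = 381, so PT = √381.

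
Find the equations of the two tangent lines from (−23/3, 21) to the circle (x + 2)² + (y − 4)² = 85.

Let a tangent through (−23/3, 21) have slope m. Its distance from (−2, 4) must equal √85:
(17/3m − (−17))² = 85(m² + 1)
14m² − 51m − 54 = 0, so m = −6/7 or m = 9/2.
Through (−23/3, 21) these give 6x + 7y = 101 and 9x − 2y = −111.

6x + 7y = 101 and 9x − 2y = −111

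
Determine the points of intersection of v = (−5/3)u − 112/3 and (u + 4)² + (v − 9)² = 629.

From the line, v = (−112 − 5u)/3. Substituting:
34u² + 1462u + 13804 = 0  ⟹  u² + 43u + 406 = 0
u = −14 or u = −29, giving (−14, −14) and (−29, 11).

(−29, 11) and (−14, −14)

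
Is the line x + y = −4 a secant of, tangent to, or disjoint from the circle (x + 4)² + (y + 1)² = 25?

secant

Substituting the line into the circle gives 2x² + 14x = 0.
Discriminant = (14)² − 4·2·(0) = 196 > 0.
Two real roots: the line is a secant.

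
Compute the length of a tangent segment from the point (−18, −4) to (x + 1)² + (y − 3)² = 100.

With centre O = (−1, 3), |OP|² = 338 and r² = 100.
The tangent meets the radius at right angles, so tangent² = |PO|² − r² = 338 − 100 = 238.

√238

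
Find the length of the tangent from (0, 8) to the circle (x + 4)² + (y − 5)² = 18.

√7

Centre (−4, 5), r² = 18. |PO|² = (4)² + (3)² = 25.
By the tangent–radius right angle, tangent length = √(|PO|² − r²) = √7.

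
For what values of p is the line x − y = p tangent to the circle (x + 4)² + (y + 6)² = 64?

The line touches the circle iff its distance from (−4, −6) is 8:
|1·(−4) − 1·(−6) − p| / √2 = 8
|p − (2)| = 8√2.

p = 2 ± 8√2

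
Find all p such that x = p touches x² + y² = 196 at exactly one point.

The line touches the circle iff its distance from (0, 0) is 14:
|1·0 + 0·0 − p| / √1 = 14
|p| = 14, so p = 14 or p = −14.

p = −14 or p = 14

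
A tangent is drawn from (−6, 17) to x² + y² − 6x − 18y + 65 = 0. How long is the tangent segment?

2√30

With centre O = (3, 9), |OP|² = 145 and r² = 25.
Power of the point: PT² = |PO|² − r² = 120, so PT = 2√30.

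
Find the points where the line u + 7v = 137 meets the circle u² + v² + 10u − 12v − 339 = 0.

Substitute v = (137 − u)/7:
50u² + 300u − 9350 = 0  ⟹  u² + 6u − 187 = 0
u = 11 or u = −17, giving (11, 18) and (−17, 22).

(−17, 22) and (11, 18)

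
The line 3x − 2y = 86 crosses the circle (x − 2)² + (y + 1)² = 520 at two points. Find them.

Express y = (−86 + 3x)/2 and substitute into the circle:
13x² − 520x + 4992 = 0  ⟹  x² − 40x + 384 = 0
x = 24 or x = 16, giving (24, −7) and (16, −19).

(16, −19) and (24, −7)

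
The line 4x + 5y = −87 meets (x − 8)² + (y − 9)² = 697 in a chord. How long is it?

2√41

Express y = (−87 − 4x)/5 and substitute into the circle:
41x² + 656x + 1599 = 0  ⟹  x² + 16x + 39 = 0
x = −3 or x = −13, giving (−3, −15) and (−13, −7).
Chord length = distance between (−3, −15) and (−13, −7) = √164 = 2√41.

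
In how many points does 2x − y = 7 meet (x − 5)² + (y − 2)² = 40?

Centre (5, 2), r² = 40. Distance² from centre to line = (1)²/5 = 1/5.
Since d² < r², the line cuts the circle twice.

2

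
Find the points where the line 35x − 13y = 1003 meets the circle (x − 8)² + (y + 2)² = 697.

From the line, y = (−1003 + 35x)/13. Substituting:
1394x² − 71094x + 847552 = 0  ⟹  x² − 51x + 608 = 0
x = 32 or x = 19, giving (32, 9) and (19, −26).

(19, −26) and (32, 9)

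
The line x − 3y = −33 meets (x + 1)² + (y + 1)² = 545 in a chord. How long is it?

The distance from (−1, −1) to the line is 35/√10, and r² = 545.
Chord = 2√(r² − d²) = 2·√(845/2) = 13√10.

13√10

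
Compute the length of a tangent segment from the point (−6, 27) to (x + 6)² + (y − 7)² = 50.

Centre (−6, 7), r² = 50. |PO|² = (0)² + (20)² = 400.
The tangent meets the radius at right angles, so tangent² = |PO|² − r² = 400 − 50 = 350.

5√14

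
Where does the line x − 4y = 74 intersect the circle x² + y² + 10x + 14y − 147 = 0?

Substitute y = (−74 + x)/4:
17x² + 68x − 1020 = 0  ⟹  x² + 4x − 60 = 0
x = 6 or x = −10, giving (6, −17) and (−10, −21).

(−10, −21) and (6, −17)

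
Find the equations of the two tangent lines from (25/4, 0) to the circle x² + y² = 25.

4x − 3y = 25 and 4x + 3y = 25

Let a tangent through (25/4, 0) have slope m. Its distance from (0, 0) must equal 5:
[m·(−25/4) − (0)]² = 25(m² + 1)
9m² − 16 = 0, so m = 4/3 or m = −4/3.
With m = 4/3: 4x − 3y = 25. With m = −4/3: 4x + 3y = 25.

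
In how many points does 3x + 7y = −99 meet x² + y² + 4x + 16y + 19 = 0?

2

Centre (−2, −8), r² = 49. Distance² from centre to line = (37)²/58 = 1369/58.
Since d² < r², the line cuts the circle twice.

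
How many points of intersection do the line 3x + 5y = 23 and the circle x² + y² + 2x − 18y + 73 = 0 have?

Centre (−1, 9), r² = 9. Distance² from centre to line = (19)²/34 = 361/34.
Since d² > r², the line lies outside the circle.

0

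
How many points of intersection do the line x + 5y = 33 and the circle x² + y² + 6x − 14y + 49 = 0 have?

2

d² = (1·(−3) + 5·7 − (33))²/26 = 1/26; r² = 9.
Since d² < r², the line cuts the circle twice.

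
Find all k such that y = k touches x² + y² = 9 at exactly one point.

Tangency holds when the distance from the centre (0, 0) to the line equals the radius 3:
|0·0 + 1·0 − k| / √1 = 3
|k| = 3, so k = 3 or k = −3.

k = −3 or k = 3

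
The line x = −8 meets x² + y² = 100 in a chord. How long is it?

12

The line gives x = −8. Substituting into the circle:
y² − 36 = 0
y = 6 or y = −6, giving (−8, 6) and (−8, −6).
|(−8, 6) − (−8, −6)| = √((0)² + (12)²) = 12.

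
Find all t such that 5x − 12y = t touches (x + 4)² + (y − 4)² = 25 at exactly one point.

t = −133 or t = −3

The line touches the circle iff its distance from (−4, 4) is 5:
|5·(−4) − 12·4 − t| / √169 = 5
|t − (−68)| = 5·13, so t = −3 or t = −133.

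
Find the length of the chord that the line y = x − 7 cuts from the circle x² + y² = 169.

17√2

From the line, y = x − 7. Substituting:
2x² − 14x − 120 = 0  ⟹  x² − 7x − 60 = 0
x = 12 or x = −5, giving (12, 5) and (−5, −12).
|(12, 5) − (−5, −12)| = √((17)² + (17)²) = 17√2.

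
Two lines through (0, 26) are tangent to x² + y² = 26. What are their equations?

Write the tangent as mx − y + (26 − m·(0)) = 0 and set its distance from the centre to √26:
(0m − (−26))² = 26(m² + 1)
m² − 25 = 0, so m = 5 or m = −5.
With m = 5: 5x − y = −26. With m = −5: 5x + y = 26.

5x − y = −26 and 5x + y = 26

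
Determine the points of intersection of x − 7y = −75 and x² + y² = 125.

Substitute y = (75 + x)/7:
50x² + 150x − 500 = 0  ⟹  x² + 3x − 10 = 0
x = 2 or x = −5, giving (2, 11) and (−5, 10).

(−5, 10) and (2, 11)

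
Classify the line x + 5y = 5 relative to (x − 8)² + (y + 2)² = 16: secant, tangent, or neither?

Substituting the line into the circle gives 26x² − 430x + 1425 = 0.
Discriminant = (−430)² − 4·26·(1425) = 36700 > 0.
Two real roots: the line is a secant.

secant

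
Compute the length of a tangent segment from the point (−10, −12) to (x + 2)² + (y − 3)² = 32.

With centre O = (−2, 3), |OP|² = 289 and r² = 32.
The tangent meets the radius at right angles, so tangent² = |PO|² − r² = 289 − 32 = 257.

√257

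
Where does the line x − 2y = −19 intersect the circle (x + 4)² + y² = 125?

Express y = (19 + x)/2 and substitute into the circle:
5x² + 70x − 75 = 0  ⟹  x² + 14x − 15 = 0
x = 1 or x = −15, giving (1, 10) and (−15, 2).

(−15, 2) and (1, 10)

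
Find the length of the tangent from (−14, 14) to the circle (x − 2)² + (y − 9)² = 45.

2√59

With centre O = (2, 9), |OP|² = 281 and r² = 45.
By the tangent–radius right angle, tangent length = √(|PO|² − r²) = √236 = 2√59.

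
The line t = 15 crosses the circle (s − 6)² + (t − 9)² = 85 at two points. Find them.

(−1, 15) and (13, 15)

Express t = 15 and substitute into the circle:
s² − 12s − 13 = 0
s = 13 or s = −1, giving (13, 15) and (−1, 15).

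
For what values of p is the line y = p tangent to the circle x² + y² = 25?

Tangency holds when the distance from the centre (0, 0) to the line equals the radius 5:
|0·0 + 1·0 − p| / √1 = 5
|p| = 5, so p = 5 or p = −5.

p = −5 or p = 5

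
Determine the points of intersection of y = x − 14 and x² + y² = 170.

(1, −13) and (13, −1)

Substitute y = x − 14:
2x² − 28x + 26 = 0  ⟹  x² − 14x + 13 = 0
x = 13 or x = 1, giving (13, −1) and (1, −13).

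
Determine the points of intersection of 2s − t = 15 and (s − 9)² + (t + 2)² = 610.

(−4, −23) and (18, 21)

Substitute t = 2s − 15:
5s² − 70s − 360 = 0  ⟹  s² − 14s − 72 = 0
s = 18 or s = −4, giving (18, 21) and (−4, −23).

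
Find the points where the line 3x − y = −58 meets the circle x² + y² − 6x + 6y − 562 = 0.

(−21, −5) and (−15, 13)

Express y = 3x + 58 and substitute into the circle:
10x² + 360x + 3150 = 0  ⟹  x² + 36x + 315 = 0
x = −15 or x = −21, giving (−15, 13) and (−21, −5).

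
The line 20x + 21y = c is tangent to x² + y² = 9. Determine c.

c = −87 or c = 87

The line touches the circle iff its distance from (0, 0) is 3:
|20·0 + 21·0 − c| / √841 = 3
|c| = 3·29, so c = 87 or c = −87.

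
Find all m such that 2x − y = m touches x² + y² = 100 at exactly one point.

m = ±10√5

The line touches the circle iff its distance from (0, 0) is 10:
|2·0 − 1·0 − m| / √5 = 10
|m| = 10√5.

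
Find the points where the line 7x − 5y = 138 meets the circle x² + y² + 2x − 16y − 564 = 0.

Express y = (−138 + 7x)/5 and substitute into the circle:
74x² − 2442x + 15984 = 0  ⟹  x² − 33x + 216 = 0
x = 24 or x = 9, giving (24, 6) and (9, −15).

(9, −15) and (24, 6)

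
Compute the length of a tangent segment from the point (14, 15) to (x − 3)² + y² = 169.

√177

The centre is (3, 0) and r = 13. The square of the distance from P to the centre is 121 + 225 = 346.
The tangent meets the radius at right angles, so tangent² = |PO|² − r² = 346 − 169 = 177.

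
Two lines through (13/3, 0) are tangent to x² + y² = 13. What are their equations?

Let a tangent through (13/3, 0) have slope m. Its distance from (0, 0) must equal √13:
(−13/3m − (0))² = 13(m² + 1)
4m² − 9 = 0, so m = −3/2 or m = 3/2.
With m = −3/2: 3x + 2y = 13. With m = 3/2: 3x − 2y = 13.

3x + 2y = 13 and 3x − 2y = 13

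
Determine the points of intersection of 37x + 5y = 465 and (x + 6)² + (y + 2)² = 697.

(10, 19) and (15, −18)

Express y = (465 − 37x)/5 and substitute into the circle:
1394x² − 34850x + 209100 = 0  ⟹  x² − 25x + 150 = 0
x = 15 or x = 10, giving (15, −18) and (10, 19).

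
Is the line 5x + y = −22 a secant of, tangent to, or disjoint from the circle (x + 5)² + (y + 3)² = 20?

Centre (−5, −3), r² = 20. Distance² from centre to line = (−6)²/26 = 18/13.
Since d² < r², the line cuts the circle twice.

secant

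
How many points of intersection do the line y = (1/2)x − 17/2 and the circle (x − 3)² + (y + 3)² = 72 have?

Substituting the line into the circle gives 5x² − 46x − 131 = 0.
Δ = 2116 − (−2620) = 4736.
Two real roots: the line is a secant.

2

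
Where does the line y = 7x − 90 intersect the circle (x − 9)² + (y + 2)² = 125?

(11, −13) and (14, 8)

From the line, y = 7x − 90. Substituting:
50x² − 1250x + 7700 = 0  ⟹  x² − 25x + 154 = 0
x = 14 or x = 11, giving (14, 8) and (11, −13).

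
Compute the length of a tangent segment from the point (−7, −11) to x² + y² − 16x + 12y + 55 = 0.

Centre (8, −6), r² = 45. |PO|² = (−15)² + (−5)² = 250.
By the tangent–radius right angle, tangent length = √(|PO|² − r²) = √205.

√205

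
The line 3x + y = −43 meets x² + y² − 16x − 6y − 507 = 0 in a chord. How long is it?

Centre (8, 3), r² = 580. Perpendicular distance d from centre to line = |70| / √10 = 70/√10.
Half the chord is √(r² − d²) = √(90), so the full chord is 6√10.

6√10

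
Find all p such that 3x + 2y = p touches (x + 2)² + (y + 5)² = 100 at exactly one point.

For a tangent, require d(centre, line) = r = 10.
|3·(−2) + 2·(−5) − p| / √13 = 10
|p − (−16)| = 10√13.

p = −16 ± 10√13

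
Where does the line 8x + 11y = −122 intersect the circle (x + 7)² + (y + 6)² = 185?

(−18, 2) and (4, −14)

From the line, y = (−122 − 8x)/11. Substituting:
185x² + 2590x − 13320 = 0  ⟹  x² + 14x − 72 = 0
x = 4 or x = −18, giving (4, −14) and (−18, 2).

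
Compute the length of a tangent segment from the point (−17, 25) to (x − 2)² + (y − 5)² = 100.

√661

The centre is (2, 5) and r = 10. The square of the distance from P to the centre is 361 + 400 = 761.
Power of the point: PT² = |PO|² − r² = 661, so PT = √661.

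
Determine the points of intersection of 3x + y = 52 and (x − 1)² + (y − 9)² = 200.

From the line, y = −3x + 52. Substituting:
10x² − 260x + 1650 = 0  ⟹  x² − 26x + 165 = 0
x = 15 or x = 11, giving (15, 7) and (11, 19).

(11, 19) and (15, 7)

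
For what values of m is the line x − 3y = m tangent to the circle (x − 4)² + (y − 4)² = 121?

m = −8 ± 11√10

The line touches the circle iff its distance from (4, 4) is 11:
|1·4 − 3·4 − m| / √10 = 11
|m − (−8)| = 11√10.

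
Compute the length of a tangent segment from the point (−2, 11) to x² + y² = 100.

With centre O = (0, 0), |OP|² = 125 and r² = 100.
The tangent meets the radius at right angles, so tangent² = |PO|² − r² = 125 − 100 = 25.

5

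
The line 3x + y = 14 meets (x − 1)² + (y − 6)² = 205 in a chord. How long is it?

Substitute y = −3x + 14:
10x² − 50x − 140 = 0  ⟹  x² − 5x − 14 = 0
x = 7 or x = −2, giving (7, −7) and (−2, 20).
|(7, −7) − (−2, 20)| = √((9)² + (−27)²) = 9√10.

9√10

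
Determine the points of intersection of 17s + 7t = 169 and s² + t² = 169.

Substitute t = (169 − 17s)/7:
338s² − 5746s + 20280 = 0  ⟹  s² − 17s + 60 = 0
s = 12 or s = 5, giving (12, −5) and (5, 12).

(5, 12) and (12, −5)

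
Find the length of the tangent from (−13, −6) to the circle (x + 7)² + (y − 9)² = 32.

With centre O = (−7, 9), |OP|² = 261 and r² = 32.
By the tangent–radius right angle, tangent length = √(|PO|² − r²) = √229.

√229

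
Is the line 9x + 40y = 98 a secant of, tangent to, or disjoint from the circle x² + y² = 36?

d² = (9·0 + 40·0 − (98))²/1681 = 9604/1681; r² = 36.
Since d² < r², the line cuts the circle twice.

secant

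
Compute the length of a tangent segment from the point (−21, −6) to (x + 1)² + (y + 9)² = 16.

With centre O = (−1, −9), |OP|² = 409 and r² = 16.
By the tangent–radius right angle, tangent length = √(|PO|² − r²) = √393.

√393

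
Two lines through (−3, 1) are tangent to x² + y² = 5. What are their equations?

Let a tangent through (−3, 1) have slope m. Its distance from (0, 0) must equal √5:
[m·(3) − (−1)]² = 5(m² + 1)
2m² + 3m − 2 = 0, so m = 1/2 or m = −2.
With m = 1/2: x − 2y = −5. With m = −2: 2x + y = −5.

x − 2y = −5 and 2x + y = −5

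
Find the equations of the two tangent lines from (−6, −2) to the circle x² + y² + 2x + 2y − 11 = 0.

Let a tangent through (−6, −2) have slope m. Its distance from (−1, −1) must equal √13:
(5m − (1))² = 13(m² + 1)
6m² − 5m − 6 = 0, so m = 3/2 or m = −2/3.
Through (−6, −2) these give 3x − 2y = −14 and 2x + 3y = −18.

3x − 2y = −14 and 2x + 3y = −18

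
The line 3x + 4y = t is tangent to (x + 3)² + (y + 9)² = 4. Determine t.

t = −55 or t = −35

Tangency holds when the distance from the centre (−3, −9) to the line equals the radius 2:
|3·(−3) + 4·(−9) − t| / √25 = 2
|t − (−45)| = 2·5, so t = −35 or t = −55.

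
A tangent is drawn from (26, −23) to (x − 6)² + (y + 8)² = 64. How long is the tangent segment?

Centre (6, −8), r² = 64. |PO|² = (20)² + (−15)² = 625.
Power of the point: PT² = |PO|² − r² = 561, so PT = √561.

√561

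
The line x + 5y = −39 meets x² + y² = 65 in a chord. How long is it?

Substitute y = (−39 − x)/5:
26x² + 78x − 104 = 0  ⟹  x² + 3x − 4 = 0
x = 1 or x = −4, giving (1, −8) and (−4, −7).
Chord length = distance between (1, −8) and (−4, −7) = √26 = √26.

√26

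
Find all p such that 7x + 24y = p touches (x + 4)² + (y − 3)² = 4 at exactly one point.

p = −6 or p = 94

For a tangent, require d(centre, line) = r = 2.
|7·(−4) + 24·3 − p| / √625 = 2
|p − (44)| = 2·25, so p = 94 or p = −6.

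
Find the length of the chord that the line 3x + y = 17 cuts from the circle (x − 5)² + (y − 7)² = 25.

Substitute y = −3x + 17:
10x² − 70x + 100 = 0  ⟹  x² − 7x + 10 = 0
x = 5 or x = 2, giving (5, 2) and (2, 11).
|(5, 2) − (2, 11)| = √((3)² + (−9)²) = 3√10.

3√10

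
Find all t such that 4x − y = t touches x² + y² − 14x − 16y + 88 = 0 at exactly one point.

For a tangent, require d(centre, line) = r = 5.
|4·7 − 1·8 − t| / √17 = 5
|t − (20)| = 5√17.

t = 20 ± 5√17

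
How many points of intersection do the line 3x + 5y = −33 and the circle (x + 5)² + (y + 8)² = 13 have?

0

Centre (−5, −8), r² = 13. Distance² from centre to line = (−22)²/34 = 242/17.
Since d² > r², the line lies outside the circle.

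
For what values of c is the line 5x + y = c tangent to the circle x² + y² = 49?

Tangency holds when the distance from the centre (0, 0) to the line equals the radius 7:
|5·0 + 1·0 − c| / √26 = 7
|c| = 7√26.

c = ±7√26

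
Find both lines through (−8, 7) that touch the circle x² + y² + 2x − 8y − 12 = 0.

2x − 5y = −51 and 5x + 2y = −26

Write the tangent as mx − y + (7 − m·(−8)) = 0 and set its distance from the centre to √29:
(7m − (−3))² = 29(m² + 1)
10m² + 21m − 10 = 0, so m = 2/5 or m = −5/2.
Through (−8, 7) these give 2x − 5y = −51 and 5x + 2y = −26.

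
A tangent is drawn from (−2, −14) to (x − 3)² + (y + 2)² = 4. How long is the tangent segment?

√165

With centre O = (3, −2), |OP|² = 169 and r² = 4.
The tangent meets the radius at right angles, so tangent² = |PO|² − r² = 169 − 4 = 165.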